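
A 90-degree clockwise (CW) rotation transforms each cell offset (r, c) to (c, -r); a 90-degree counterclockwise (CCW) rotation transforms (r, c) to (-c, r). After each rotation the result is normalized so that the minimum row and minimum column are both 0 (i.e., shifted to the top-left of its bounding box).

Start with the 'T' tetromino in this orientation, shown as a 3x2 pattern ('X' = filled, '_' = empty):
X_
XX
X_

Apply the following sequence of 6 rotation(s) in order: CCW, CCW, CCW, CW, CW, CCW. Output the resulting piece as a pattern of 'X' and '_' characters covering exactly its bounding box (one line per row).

Answer: _X
XX
_X

Derivation:
Start:
X_
XX
X_
After rotation 1 (CCW):
_X_
XXX
After rotation 2 (CCW):
_X
XX
_X
After rotation 3 (CCW):
XXX
_X_
After rotation 4 (CW):
_X
XX
_X
After rotation 5 (CW):
_X_
XXX
After rotation 6 (CCW):
_X
XX
_X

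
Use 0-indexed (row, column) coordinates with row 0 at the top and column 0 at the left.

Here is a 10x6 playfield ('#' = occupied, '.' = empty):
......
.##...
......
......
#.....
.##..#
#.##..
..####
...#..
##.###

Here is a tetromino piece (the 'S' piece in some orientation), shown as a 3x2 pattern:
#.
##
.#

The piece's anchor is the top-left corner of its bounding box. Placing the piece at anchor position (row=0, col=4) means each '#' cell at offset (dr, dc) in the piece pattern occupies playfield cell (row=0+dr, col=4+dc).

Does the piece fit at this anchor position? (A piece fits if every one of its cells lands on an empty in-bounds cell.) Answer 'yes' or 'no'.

Answer: yes

Derivation:
Check each piece cell at anchor (0, 4):
  offset (0,0) -> (0,4): empty -> OK
  offset (1,0) -> (1,4): empty -> OK
  offset (1,1) -> (1,5): empty -> OK
  offset (2,1) -> (2,5): empty -> OK
All cells valid: yes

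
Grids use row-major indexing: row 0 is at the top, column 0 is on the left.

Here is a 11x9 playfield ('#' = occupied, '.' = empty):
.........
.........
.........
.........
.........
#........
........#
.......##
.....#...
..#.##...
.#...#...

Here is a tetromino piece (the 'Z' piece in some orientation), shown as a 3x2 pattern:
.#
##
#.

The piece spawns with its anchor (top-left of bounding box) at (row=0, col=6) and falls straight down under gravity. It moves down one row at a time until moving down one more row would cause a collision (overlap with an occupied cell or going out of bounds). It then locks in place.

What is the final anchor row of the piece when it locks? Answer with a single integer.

Spawn at (row=0, col=6). Try each row:
  row 0: fits
  row 1: fits
  row 2: fits
  row 3: fits
  row 4: fits
  row 5: fits
  row 6: blocked -> lock at row 5

Answer: 5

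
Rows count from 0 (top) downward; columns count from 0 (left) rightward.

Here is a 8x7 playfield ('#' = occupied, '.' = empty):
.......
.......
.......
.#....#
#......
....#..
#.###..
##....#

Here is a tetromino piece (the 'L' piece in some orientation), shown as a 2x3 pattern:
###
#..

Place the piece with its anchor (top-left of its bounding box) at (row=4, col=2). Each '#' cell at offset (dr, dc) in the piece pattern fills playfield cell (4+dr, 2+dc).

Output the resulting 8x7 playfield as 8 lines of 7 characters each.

Fill (4+0,2+0) = (4,2)
Fill (4+0,2+1) = (4,3)
Fill (4+0,2+2) = (4,4)
Fill (4+1,2+0) = (5,2)

Answer: .......
.......
.......
.#....#
#.###..
..#.#..
#.###..
##....#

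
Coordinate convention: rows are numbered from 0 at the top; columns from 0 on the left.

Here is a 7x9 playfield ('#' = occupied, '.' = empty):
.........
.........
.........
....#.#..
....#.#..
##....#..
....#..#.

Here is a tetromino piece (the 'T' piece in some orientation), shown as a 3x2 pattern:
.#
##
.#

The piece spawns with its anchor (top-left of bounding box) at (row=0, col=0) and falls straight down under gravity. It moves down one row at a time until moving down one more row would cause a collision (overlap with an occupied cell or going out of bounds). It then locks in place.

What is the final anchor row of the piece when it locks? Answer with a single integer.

Spawn at (row=0, col=0). Try each row:
  row 0: fits
  row 1: fits
  row 2: fits
  row 3: blocked -> lock at row 2

Answer: 2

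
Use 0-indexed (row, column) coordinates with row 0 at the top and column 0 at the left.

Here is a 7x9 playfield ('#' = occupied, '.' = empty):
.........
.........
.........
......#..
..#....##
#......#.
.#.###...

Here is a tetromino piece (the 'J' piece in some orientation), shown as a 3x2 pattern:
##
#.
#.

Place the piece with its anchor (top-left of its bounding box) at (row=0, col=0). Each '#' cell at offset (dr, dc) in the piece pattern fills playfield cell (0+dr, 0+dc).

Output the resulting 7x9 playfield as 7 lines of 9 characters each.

Fill (0+0,0+0) = (0,0)
Fill (0+0,0+1) = (0,1)
Fill (0+1,0+0) = (1,0)
Fill (0+2,0+0) = (2,0)

Answer: ##.......
#........
#........
......#..
..#....##
#......#.
.#.###...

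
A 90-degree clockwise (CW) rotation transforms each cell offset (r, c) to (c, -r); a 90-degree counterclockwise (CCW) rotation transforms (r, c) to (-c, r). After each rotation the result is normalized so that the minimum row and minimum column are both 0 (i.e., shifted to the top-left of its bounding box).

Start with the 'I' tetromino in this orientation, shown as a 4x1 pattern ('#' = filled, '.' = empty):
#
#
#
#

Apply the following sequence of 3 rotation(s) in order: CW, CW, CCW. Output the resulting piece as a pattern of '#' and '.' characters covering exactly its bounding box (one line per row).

Start:
#
#
#
#
After rotation 1 (CW):
####
After rotation 2 (CW):
#
#
#
#
After rotation 3 (CCW):
####

Answer: ####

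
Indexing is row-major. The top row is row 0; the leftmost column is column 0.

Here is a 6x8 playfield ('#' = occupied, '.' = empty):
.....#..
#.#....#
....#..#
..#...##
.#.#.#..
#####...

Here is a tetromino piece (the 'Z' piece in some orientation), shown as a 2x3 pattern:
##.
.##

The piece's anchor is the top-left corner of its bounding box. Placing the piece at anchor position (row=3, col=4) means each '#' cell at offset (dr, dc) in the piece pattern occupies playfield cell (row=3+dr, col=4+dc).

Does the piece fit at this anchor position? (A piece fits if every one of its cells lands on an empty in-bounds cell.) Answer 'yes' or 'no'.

Check each piece cell at anchor (3, 4):
  offset (0,0) -> (3,4): empty -> OK
  offset (0,1) -> (3,5): empty -> OK
  offset (1,1) -> (4,5): occupied ('#') -> FAIL
  offset (1,2) -> (4,6): empty -> OK
All cells valid: no

Answer: no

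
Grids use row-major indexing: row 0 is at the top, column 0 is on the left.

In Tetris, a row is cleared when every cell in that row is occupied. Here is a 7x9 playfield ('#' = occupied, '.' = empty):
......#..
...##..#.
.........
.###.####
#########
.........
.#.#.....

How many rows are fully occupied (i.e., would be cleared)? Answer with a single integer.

Check each row:
  row 0: 8 empty cells -> not full
  row 1: 6 empty cells -> not full
  row 2: 9 empty cells -> not full
  row 3: 2 empty cells -> not full
  row 4: 0 empty cells -> FULL (clear)
  row 5: 9 empty cells -> not full
  row 6: 7 empty cells -> not full
Total rows cleared: 1

Answer: 1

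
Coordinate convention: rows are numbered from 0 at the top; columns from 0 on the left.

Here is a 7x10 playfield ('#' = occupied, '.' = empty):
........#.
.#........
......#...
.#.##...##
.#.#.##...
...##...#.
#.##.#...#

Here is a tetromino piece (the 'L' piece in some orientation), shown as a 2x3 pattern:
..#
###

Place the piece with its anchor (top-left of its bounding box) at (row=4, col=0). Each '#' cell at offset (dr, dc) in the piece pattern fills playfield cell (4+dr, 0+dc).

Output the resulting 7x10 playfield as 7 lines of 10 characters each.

Answer: ........#.
.#........
......#...
.#.##...##
.###.##...
#####...#.
#.##.#...#

Derivation:
Fill (4+0,0+2) = (4,2)
Fill (4+1,0+0) = (5,0)
Fill (4+1,0+1) = (5,1)
Fill (4+1,0+2) = (5,2)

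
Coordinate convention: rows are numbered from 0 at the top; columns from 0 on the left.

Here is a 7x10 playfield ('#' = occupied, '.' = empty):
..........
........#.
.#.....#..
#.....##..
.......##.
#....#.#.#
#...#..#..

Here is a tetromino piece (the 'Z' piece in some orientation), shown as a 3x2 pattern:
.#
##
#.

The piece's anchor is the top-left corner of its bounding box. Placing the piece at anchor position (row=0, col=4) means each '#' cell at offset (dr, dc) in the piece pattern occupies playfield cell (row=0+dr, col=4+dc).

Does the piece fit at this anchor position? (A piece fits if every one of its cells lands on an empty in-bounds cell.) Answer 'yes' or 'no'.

Check each piece cell at anchor (0, 4):
  offset (0,1) -> (0,5): empty -> OK
  offset (1,0) -> (1,4): empty -> OK
  offset (1,1) -> (1,5): empty -> OK
  offset (2,0) -> (2,4): empty -> OK
All cells valid: yes

Answer: yes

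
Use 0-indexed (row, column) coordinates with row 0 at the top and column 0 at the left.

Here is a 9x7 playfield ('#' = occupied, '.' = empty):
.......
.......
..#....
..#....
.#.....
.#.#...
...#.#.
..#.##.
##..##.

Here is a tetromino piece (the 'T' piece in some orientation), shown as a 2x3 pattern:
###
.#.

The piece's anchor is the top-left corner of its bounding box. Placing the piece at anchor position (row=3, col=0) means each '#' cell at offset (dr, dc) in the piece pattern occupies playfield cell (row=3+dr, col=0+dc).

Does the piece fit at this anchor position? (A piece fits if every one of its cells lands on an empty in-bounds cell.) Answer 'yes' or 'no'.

Check each piece cell at anchor (3, 0):
  offset (0,0) -> (3,0): empty -> OK
  offset (0,1) -> (3,1): empty -> OK
  offset (0,2) -> (3,2): occupied ('#') -> FAIL
  offset (1,1) -> (4,1): occupied ('#') -> FAIL
All cells valid: no

Answer: no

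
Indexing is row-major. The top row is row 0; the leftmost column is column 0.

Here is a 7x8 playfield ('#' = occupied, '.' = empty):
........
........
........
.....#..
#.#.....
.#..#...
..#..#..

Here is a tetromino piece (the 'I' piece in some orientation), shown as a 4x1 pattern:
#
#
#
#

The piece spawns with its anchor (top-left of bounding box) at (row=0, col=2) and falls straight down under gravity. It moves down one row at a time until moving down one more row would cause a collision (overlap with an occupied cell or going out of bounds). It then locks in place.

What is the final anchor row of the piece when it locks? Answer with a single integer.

Spawn at (row=0, col=2). Try each row:
  row 0: fits
  row 1: blocked -> lock at row 0

Answer: 0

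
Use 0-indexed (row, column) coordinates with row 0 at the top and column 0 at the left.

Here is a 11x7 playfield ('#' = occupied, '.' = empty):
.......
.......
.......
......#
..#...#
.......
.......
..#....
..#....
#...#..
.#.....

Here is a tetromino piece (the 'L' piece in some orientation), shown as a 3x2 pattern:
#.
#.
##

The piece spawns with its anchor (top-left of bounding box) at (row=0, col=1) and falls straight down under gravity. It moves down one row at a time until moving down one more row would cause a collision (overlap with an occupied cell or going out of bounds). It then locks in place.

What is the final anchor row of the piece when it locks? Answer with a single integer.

Spawn at (row=0, col=1). Try each row:
  row 0: fits
  row 1: fits
  row 2: blocked -> lock at row 1

Answer: 1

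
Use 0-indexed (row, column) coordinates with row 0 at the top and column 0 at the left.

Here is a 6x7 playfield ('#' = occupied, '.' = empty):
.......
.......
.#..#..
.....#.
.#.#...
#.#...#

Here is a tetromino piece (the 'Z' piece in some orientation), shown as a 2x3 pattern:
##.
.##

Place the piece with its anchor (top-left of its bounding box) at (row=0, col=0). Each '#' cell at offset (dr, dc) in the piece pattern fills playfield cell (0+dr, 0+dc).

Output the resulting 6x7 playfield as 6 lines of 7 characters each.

Fill (0+0,0+0) = (0,0)
Fill (0+0,0+1) = (0,1)
Fill (0+1,0+1) = (1,1)
Fill (0+1,0+2) = (1,2)

Answer: ##.....
.##....
.#..#..
.....#.
.#.#...
#.#...#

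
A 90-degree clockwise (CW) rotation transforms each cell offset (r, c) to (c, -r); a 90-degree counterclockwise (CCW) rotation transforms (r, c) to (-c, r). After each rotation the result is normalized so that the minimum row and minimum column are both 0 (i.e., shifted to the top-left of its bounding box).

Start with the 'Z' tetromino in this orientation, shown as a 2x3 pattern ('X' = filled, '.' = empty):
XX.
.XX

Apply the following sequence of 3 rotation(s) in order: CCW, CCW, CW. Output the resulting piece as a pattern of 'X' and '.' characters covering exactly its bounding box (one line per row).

Start:
XX.
.XX
After rotation 1 (CCW):
.X
XX
X.
After rotation 2 (CCW):
XX.
.XX
After rotation 3 (CW):
.X
XX
X.

Answer: .X
XX
X.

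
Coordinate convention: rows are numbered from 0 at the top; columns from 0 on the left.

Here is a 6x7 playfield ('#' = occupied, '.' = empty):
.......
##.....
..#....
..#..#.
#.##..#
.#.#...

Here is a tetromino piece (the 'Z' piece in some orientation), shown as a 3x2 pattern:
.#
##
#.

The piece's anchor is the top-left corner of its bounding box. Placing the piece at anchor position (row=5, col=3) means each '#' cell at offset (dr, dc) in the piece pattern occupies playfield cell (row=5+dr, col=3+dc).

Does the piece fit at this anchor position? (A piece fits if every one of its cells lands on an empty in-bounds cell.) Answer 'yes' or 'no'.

Check each piece cell at anchor (5, 3):
  offset (0,1) -> (5,4): empty -> OK
  offset (1,0) -> (6,3): out of bounds -> FAIL
  offset (1,1) -> (6,4): out of bounds -> FAIL
  offset (2,0) -> (7,3): out of bounds -> FAIL
All cells valid: no

Answer: no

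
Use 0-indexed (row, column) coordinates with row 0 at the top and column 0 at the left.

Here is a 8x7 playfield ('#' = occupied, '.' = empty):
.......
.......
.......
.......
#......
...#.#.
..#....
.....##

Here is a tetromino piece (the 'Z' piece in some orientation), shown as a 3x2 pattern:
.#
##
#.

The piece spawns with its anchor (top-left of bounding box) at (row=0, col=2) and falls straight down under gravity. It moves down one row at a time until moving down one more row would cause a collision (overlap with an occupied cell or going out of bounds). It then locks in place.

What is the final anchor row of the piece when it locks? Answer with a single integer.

Spawn at (row=0, col=2). Try each row:
  row 0: fits
  row 1: fits
  row 2: fits
  row 3: fits
  row 4: blocked -> lock at row 3

Answer: 3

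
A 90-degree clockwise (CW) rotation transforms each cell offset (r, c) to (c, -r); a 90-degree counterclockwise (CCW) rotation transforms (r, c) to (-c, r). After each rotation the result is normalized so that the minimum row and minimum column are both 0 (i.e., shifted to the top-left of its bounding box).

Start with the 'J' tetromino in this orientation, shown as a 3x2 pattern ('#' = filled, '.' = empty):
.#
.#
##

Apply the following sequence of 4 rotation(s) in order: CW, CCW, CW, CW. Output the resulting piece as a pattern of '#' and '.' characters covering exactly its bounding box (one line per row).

Start:
.#
.#
##
After rotation 1 (CW):
#..
###
After rotation 2 (CCW):
.#
.#
##
After rotation 3 (CW):
#..
###
After rotation 4 (CW):
##
#.
#.

Answer: ##
#.
#.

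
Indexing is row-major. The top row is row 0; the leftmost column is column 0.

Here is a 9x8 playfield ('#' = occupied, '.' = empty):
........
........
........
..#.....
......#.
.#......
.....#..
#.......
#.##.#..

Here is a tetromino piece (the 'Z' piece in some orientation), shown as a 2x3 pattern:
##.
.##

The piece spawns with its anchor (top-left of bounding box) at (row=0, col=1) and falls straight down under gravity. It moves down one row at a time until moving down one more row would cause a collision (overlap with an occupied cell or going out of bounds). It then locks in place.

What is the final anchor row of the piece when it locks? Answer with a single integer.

Answer: 1

Derivation:
Spawn at (row=0, col=1). Try each row:
  row 0: fits
  row 1: fits
  row 2: blocked -> lock at row 1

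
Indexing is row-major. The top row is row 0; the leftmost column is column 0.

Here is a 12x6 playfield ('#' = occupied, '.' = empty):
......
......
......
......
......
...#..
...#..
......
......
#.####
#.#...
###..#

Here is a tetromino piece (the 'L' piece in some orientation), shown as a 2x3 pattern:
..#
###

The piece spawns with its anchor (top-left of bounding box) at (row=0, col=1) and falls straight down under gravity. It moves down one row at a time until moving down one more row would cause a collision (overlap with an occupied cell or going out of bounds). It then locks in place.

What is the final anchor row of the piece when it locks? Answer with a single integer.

Answer: 3

Derivation:
Spawn at (row=0, col=1). Try each row:
  row 0: fits
  row 1: fits
  row 2: fits
  row 3: fits
  row 4: blocked -> lock at row 3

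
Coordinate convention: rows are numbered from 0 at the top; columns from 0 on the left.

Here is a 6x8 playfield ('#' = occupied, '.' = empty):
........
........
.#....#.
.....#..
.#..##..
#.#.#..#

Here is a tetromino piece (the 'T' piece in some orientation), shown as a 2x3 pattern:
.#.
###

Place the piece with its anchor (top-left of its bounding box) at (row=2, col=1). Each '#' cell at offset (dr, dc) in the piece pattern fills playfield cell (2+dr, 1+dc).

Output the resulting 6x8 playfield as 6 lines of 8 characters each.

Answer: ........
........
.##...#.
.###.#..
.#..##..
#.#.#..#

Derivation:
Fill (2+0,1+1) = (2,2)
Fill (2+1,1+0) = (3,1)
Fill (2+1,1+1) = (3,2)
Fill (2+1,1+2) = (3,3)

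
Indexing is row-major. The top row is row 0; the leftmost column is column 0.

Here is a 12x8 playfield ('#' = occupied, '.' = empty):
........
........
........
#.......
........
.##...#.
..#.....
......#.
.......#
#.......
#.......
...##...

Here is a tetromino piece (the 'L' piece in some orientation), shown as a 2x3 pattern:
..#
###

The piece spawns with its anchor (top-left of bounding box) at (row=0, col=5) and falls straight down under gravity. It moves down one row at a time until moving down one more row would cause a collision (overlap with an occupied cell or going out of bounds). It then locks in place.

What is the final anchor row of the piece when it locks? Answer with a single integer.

Answer: 3

Derivation:
Spawn at (row=0, col=5). Try each row:
  row 0: fits
  row 1: fits
  row 2: fits
  row 3: fits
  row 4: blocked -> lock at row 3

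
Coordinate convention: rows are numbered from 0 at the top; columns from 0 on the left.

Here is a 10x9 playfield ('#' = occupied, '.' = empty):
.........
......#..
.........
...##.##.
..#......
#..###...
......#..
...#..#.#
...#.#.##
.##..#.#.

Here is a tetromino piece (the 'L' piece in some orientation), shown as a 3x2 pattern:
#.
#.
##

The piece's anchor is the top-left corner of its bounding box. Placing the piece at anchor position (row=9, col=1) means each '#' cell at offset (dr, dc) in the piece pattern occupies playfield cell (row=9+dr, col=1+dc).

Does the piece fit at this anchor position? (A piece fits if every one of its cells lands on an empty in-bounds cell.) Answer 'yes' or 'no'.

Check each piece cell at anchor (9, 1):
  offset (0,0) -> (9,1): occupied ('#') -> FAIL
  offset (1,0) -> (10,1): out of bounds -> FAIL
  offset (2,0) -> (11,1): out of bounds -> FAIL
  offset (2,1) -> (11,2): out of bounds -> FAIL
All cells valid: no

Answer: no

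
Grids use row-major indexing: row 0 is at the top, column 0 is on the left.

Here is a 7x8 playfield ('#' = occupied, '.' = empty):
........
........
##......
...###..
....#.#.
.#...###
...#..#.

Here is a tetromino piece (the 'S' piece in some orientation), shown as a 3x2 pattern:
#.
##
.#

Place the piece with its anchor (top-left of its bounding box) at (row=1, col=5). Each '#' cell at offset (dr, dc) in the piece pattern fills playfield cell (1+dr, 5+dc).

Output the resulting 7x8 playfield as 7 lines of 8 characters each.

Answer: ........
.....#..
##...##.
...####.
....#.#.
.#...###
...#..#.

Derivation:
Fill (1+0,5+0) = (1,5)
Fill (1+1,5+0) = (2,5)
Fill (1+1,5+1) = (2,6)
Fill (1+2,5+1) = (3,6)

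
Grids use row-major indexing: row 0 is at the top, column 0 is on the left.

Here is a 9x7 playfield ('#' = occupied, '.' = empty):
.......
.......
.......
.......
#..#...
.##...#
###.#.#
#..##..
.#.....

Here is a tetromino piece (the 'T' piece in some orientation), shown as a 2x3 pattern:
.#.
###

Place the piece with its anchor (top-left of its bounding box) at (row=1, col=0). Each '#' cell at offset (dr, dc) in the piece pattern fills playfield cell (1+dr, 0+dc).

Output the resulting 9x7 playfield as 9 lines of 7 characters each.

Fill (1+0,0+1) = (1,1)
Fill (1+1,0+0) = (2,0)
Fill (1+1,0+1) = (2,1)
Fill (1+1,0+2) = (2,2)

Answer: .......
.#.....
###....
.......
#..#...
.##...#
###.#.#
#..##..
.#.....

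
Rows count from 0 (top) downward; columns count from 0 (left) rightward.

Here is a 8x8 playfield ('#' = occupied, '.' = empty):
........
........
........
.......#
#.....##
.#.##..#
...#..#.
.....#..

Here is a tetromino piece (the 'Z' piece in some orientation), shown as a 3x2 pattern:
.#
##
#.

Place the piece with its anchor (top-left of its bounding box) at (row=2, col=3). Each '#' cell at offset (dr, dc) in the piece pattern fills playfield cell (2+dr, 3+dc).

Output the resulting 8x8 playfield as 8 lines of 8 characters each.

Answer: ........
........
....#...
...##..#
#..#..##
.#.##..#
...#..#.
.....#..

Derivation:
Fill (2+0,3+1) = (2,4)
Fill (2+1,3+0) = (3,3)
Fill (2+1,3+1) = (3,4)
Fill (2+2,3+0) = (4,3)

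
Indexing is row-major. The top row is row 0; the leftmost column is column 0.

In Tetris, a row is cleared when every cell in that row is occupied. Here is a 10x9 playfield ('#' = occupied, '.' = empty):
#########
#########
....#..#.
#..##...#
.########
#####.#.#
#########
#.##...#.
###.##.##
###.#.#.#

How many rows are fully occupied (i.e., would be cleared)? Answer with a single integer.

Answer: 3

Derivation:
Check each row:
  row 0: 0 empty cells -> FULL (clear)
  row 1: 0 empty cells -> FULL (clear)
  row 2: 7 empty cells -> not full
  row 3: 5 empty cells -> not full
  row 4: 1 empty cell -> not full
  row 5: 2 empty cells -> not full
  row 6: 0 empty cells -> FULL (clear)
  row 7: 5 empty cells -> not full
  row 8: 2 empty cells -> not full
  row 9: 3 empty cells -> not full
Total rows cleared: 3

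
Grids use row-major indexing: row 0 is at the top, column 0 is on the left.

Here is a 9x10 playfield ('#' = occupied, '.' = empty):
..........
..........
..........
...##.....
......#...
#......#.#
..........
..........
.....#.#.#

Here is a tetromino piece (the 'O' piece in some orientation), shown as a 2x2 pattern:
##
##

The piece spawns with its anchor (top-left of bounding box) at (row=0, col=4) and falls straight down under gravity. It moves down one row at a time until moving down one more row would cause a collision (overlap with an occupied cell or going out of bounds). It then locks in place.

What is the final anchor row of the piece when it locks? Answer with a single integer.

Spawn at (row=0, col=4). Try each row:
  row 0: fits
  row 1: fits
  row 2: blocked -> lock at row 1

Answer: 1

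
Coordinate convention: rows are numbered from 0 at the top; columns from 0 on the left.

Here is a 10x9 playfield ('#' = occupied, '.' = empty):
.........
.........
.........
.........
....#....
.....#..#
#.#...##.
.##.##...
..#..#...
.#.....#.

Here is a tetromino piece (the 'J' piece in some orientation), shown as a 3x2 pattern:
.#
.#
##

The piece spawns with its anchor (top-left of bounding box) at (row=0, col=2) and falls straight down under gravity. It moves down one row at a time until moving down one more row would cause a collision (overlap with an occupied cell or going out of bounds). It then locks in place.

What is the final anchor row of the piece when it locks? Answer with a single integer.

Spawn at (row=0, col=2). Try each row:
  row 0: fits
  row 1: fits
  row 2: fits
  row 3: fits
  row 4: blocked -> lock at row 3

Answer: 3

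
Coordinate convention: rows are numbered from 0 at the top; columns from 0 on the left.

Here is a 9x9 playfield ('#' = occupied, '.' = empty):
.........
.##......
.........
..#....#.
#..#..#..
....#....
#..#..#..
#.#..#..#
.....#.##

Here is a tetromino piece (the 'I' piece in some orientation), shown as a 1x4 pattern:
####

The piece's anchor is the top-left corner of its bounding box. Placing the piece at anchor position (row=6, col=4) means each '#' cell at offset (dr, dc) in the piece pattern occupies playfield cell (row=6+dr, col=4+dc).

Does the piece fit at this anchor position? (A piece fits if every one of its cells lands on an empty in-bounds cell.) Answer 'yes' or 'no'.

Check each piece cell at anchor (6, 4):
  offset (0,0) -> (6,4): empty -> OK
  offset (0,1) -> (6,5): empty -> OK
  offset (0,2) -> (6,6): occupied ('#') -> FAIL
  offset (0,3) -> (6,7): empty -> OK
All cells valid: no

Answer: no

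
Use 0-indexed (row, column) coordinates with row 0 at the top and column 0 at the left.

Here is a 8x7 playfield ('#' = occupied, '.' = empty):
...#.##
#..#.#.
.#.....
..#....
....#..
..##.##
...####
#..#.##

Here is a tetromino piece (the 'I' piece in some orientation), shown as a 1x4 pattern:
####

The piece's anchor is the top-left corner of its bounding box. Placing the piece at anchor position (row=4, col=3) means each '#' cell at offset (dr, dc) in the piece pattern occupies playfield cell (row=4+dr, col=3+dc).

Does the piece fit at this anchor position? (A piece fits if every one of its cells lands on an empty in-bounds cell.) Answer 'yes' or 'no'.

Answer: no

Derivation:
Check each piece cell at anchor (4, 3):
  offset (0,0) -> (4,3): empty -> OK
  offset (0,1) -> (4,4): occupied ('#') -> FAIL
  offset (0,2) -> (4,5): empty -> OK
  offset (0,3) -> (4,6): empty -> OK
All cells valid: no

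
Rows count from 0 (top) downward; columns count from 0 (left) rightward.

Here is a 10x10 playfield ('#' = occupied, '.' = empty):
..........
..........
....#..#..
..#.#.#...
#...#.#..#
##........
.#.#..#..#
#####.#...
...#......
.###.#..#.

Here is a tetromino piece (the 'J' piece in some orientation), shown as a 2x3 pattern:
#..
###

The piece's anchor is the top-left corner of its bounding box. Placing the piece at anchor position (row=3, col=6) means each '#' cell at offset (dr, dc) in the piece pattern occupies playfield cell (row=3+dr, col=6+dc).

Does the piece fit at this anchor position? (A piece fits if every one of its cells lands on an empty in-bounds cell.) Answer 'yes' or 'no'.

Answer: no

Derivation:
Check each piece cell at anchor (3, 6):
  offset (0,0) -> (3,6): occupied ('#') -> FAIL
  offset (1,0) -> (4,6): occupied ('#') -> FAIL
  offset (1,1) -> (4,7): empty -> OK
  offset (1,2) -> (4,8): empty -> OK
All cells valid: no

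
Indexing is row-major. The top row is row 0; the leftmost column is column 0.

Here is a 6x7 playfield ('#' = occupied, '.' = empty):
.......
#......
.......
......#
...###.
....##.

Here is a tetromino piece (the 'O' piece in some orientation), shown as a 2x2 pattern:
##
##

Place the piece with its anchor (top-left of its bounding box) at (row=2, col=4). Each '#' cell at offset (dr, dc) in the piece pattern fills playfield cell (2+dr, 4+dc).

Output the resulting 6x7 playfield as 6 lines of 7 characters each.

Fill (2+0,4+0) = (2,4)
Fill (2+0,4+1) = (2,5)
Fill (2+1,4+0) = (3,4)
Fill (2+1,4+1) = (3,5)

Answer: .......
#......
....##.
....###
...###.
....##.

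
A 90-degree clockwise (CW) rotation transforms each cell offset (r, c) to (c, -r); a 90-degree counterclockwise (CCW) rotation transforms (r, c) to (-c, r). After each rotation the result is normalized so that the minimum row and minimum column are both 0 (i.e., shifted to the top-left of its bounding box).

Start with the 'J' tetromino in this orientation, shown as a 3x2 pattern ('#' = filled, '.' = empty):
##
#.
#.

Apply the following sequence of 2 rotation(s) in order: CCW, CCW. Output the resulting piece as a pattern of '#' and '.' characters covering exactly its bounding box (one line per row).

Start:
##
#.
#.
After rotation 1 (CCW):
#..
###
After rotation 2 (CCW):
.#
.#
##

Answer: .#
.#
##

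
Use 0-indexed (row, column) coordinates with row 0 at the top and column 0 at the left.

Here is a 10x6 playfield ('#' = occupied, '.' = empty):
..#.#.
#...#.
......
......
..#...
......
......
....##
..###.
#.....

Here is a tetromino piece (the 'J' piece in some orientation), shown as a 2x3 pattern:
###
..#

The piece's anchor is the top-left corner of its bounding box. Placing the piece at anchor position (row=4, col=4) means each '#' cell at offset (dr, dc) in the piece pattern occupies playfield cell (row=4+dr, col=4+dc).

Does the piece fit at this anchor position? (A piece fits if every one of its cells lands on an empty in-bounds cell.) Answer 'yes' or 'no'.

Answer: no

Derivation:
Check each piece cell at anchor (4, 4):
  offset (0,0) -> (4,4): empty -> OK
  offset (0,1) -> (4,5): empty -> OK
  offset (0,2) -> (4,6): out of bounds -> FAIL
  offset (1,2) -> (5,6): out of bounds -> FAIL
All cells valid: no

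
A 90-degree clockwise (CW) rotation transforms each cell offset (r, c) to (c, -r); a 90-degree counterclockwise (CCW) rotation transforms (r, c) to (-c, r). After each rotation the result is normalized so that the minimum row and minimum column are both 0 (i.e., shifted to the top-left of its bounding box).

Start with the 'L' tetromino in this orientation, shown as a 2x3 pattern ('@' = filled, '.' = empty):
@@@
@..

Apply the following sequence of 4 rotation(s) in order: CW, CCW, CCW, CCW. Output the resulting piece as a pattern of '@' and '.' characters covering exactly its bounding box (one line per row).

Start:
@@@
@..
After rotation 1 (CW):
@@
.@
.@
After rotation 2 (CCW):
@@@
@..
After rotation 3 (CCW):
@.
@.
@@
After rotation 4 (CCW):
..@
@@@

Answer: ..@
@@@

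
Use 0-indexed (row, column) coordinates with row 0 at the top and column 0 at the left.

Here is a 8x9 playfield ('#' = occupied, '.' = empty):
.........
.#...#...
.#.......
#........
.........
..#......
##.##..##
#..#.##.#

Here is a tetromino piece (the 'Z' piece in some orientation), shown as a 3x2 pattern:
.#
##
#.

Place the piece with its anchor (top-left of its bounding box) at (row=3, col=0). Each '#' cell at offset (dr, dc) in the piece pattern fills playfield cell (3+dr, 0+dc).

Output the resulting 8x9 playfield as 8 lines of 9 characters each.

Answer: .........
.#...#...
.#.......
##.......
##.......
#.#......
##.##..##
#..#.##.#

Derivation:
Fill (3+0,0+1) = (3,1)
Fill (3+1,0+0) = (4,0)
Fill (3+1,0+1) = (4,1)
Fill (3+2,0+0) = (5,0)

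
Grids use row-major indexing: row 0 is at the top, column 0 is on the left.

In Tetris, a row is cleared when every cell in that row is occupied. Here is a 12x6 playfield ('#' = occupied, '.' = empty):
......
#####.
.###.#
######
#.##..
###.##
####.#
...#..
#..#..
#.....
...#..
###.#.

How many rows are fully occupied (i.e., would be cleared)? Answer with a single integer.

Check each row:
  row 0: 6 empty cells -> not full
  row 1: 1 empty cell -> not full
  row 2: 2 empty cells -> not full
  row 3: 0 empty cells -> FULL (clear)
  row 4: 3 empty cells -> not full
  row 5: 1 empty cell -> not full
  row 6: 1 empty cell -> not full
  row 7: 5 empty cells -> not full
  row 8: 4 empty cells -> not full
  row 9: 5 empty cells -> not full
  row 10: 5 empty cells -> not full
  row 11: 2 empty cells -> not full
Total rows cleared: 1

Answer: 1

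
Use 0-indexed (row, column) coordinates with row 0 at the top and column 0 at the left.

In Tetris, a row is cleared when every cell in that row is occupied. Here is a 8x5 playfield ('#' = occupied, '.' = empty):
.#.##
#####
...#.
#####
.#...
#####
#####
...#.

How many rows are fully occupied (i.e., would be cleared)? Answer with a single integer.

Check each row:
  row 0: 2 empty cells -> not full
  row 1: 0 empty cells -> FULL (clear)
  row 2: 4 empty cells -> not full
  row 3: 0 empty cells -> FULL (clear)
  row 4: 4 empty cells -> not full
  row 5: 0 empty cells -> FULL (clear)
  row 6: 0 empty cells -> FULL (clear)
  row 7: 4 empty cells -> not full
Total rows cleared: 4

Answer: 4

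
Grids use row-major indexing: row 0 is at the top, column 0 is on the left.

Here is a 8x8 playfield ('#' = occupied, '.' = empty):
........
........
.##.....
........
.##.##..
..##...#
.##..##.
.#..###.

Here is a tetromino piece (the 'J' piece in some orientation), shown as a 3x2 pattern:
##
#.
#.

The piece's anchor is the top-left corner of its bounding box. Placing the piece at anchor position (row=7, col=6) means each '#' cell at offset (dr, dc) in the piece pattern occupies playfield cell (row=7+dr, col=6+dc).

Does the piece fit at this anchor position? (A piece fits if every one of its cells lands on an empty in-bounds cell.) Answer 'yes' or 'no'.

Check each piece cell at anchor (7, 6):
  offset (0,0) -> (7,6): occupied ('#') -> FAIL
  offset (0,1) -> (7,7): empty -> OK
  offset (1,0) -> (8,6): out of bounds -> FAIL
  offset (2,0) -> (9,6): out of bounds -> FAIL
All cells valid: no

Answer: no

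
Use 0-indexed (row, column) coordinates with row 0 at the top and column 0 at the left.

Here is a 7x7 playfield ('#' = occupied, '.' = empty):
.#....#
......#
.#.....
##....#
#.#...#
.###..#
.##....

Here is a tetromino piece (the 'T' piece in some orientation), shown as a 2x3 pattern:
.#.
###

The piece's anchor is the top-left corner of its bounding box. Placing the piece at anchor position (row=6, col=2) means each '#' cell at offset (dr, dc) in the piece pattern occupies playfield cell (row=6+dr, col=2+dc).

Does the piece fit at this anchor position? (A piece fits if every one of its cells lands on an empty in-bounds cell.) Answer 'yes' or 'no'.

Check each piece cell at anchor (6, 2):
  offset (0,1) -> (6,3): empty -> OK
  offset (1,0) -> (7,2): out of bounds -> FAIL
  offset (1,1) -> (7,3): out of bounds -> FAIL
  offset (1,2) -> (7,4): out of bounds -> FAIL
All cells valid: no

Answer: no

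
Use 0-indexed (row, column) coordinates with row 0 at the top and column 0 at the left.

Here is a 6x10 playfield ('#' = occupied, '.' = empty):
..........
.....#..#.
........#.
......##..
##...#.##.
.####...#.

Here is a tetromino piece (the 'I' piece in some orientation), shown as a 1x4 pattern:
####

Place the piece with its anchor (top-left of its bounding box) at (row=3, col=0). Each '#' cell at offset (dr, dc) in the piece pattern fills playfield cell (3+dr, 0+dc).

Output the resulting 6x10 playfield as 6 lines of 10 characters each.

Answer: ..........
.....#..#.
........#.
####..##..
##...#.##.
.####...#.

Derivation:
Fill (3+0,0+0) = (3,0)
Fill (3+0,0+1) = (3,1)
Fill (3+0,0+2) = (3,2)
Fill (3+0,0+3) = (3,3)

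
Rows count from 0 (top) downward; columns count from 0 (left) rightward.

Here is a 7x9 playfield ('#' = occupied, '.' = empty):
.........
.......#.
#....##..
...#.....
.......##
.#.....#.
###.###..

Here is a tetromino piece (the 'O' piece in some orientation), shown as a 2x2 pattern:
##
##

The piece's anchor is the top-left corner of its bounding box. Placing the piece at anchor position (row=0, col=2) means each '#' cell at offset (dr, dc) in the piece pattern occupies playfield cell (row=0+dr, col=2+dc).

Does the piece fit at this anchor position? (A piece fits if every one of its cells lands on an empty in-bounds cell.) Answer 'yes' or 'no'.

Check each piece cell at anchor (0, 2):
  offset (0,0) -> (0,2): empty -> OK
  offset (0,1) -> (0,3): empty -> OK
  offset (1,0) -> (1,2): empty -> OK
  offset (1,1) -> (1,3): empty -> OK
All cells valid: yes

Answer: yes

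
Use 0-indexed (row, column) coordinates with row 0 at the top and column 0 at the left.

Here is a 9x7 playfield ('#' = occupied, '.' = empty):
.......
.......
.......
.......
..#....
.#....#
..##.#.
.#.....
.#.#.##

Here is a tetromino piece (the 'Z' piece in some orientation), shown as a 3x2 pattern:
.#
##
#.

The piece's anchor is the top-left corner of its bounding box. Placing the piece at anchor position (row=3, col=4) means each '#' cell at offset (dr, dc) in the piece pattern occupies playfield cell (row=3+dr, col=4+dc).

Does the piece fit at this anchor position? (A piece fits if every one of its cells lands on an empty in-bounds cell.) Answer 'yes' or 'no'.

Answer: yes

Derivation:
Check each piece cell at anchor (3, 4):
  offset (0,1) -> (3,5): empty -> OK
  offset (1,0) -> (4,4): empty -> OK
  offset (1,1) -> (4,5): empty -> OK
  offset (2,0) -> (5,4): empty -> OK
All cells valid: yes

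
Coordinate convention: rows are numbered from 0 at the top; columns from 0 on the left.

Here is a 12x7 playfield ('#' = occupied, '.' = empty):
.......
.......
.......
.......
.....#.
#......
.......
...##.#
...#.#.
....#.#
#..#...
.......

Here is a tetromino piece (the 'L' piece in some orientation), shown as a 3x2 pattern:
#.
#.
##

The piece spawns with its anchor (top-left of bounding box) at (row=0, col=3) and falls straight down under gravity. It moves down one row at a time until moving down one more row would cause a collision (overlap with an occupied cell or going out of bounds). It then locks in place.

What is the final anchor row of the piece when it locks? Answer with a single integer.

Spawn at (row=0, col=3). Try each row:
  row 0: fits
  row 1: fits
  row 2: fits
  row 3: fits
  row 4: fits
  row 5: blocked -> lock at row 4

Answer: 4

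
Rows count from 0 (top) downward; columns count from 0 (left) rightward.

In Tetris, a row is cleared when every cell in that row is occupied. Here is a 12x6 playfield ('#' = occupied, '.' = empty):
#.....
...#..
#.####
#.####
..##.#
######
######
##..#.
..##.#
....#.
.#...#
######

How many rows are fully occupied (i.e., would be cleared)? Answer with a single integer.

Check each row:
  row 0: 5 empty cells -> not full
  row 1: 5 empty cells -> not full
  row 2: 1 empty cell -> not full
  row 3: 1 empty cell -> not full
  row 4: 3 empty cells -> not full
  row 5: 0 empty cells -> FULL (clear)
  row 6: 0 empty cells -> FULL (clear)
  row 7: 3 empty cells -> not full
  row 8: 3 empty cells -> not full
  row 9: 5 empty cells -> not full
  row 10: 4 empty cells -> not full
  row 11: 0 empty cells -> FULL (clear)
Total rows cleared: 3

Answer: 3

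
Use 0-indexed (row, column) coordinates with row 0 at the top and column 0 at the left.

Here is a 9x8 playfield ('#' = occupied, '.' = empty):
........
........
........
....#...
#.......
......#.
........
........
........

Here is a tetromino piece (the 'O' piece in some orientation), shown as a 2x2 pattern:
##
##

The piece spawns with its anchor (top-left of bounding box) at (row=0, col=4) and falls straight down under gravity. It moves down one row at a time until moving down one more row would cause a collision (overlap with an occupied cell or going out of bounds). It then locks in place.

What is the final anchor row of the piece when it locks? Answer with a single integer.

Answer: 1

Derivation:
Spawn at (row=0, col=4). Try each row:
  row 0: fits
  row 1: fits
  row 2: blocked -> lock at row 1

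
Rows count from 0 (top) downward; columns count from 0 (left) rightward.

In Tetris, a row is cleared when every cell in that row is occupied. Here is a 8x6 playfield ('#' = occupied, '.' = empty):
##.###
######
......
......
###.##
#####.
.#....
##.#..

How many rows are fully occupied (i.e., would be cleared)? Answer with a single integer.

Answer: 1

Derivation:
Check each row:
  row 0: 1 empty cell -> not full
  row 1: 0 empty cells -> FULL (clear)
  row 2: 6 empty cells -> not full
  row 3: 6 empty cells -> not full
  row 4: 1 empty cell -> not full
  row 5: 1 empty cell -> not full
  row 6: 5 empty cells -> not full
  row 7: 3 empty cells -> not full
Total rows cleared: 1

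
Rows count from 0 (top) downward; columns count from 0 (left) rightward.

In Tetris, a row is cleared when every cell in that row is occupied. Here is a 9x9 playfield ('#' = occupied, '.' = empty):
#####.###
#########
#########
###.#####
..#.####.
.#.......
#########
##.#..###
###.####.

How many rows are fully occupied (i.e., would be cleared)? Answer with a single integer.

Answer: 3

Derivation:
Check each row:
  row 0: 1 empty cell -> not full
  row 1: 0 empty cells -> FULL (clear)
  row 2: 0 empty cells -> FULL (clear)
  row 3: 1 empty cell -> not full
  row 4: 4 empty cells -> not full
  row 5: 8 empty cells -> not full
  row 6: 0 empty cells -> FULL (clear)
  row 7: 3 empty cells -> not full
  row 8: 2 empty cells -> not full
Total rows cleared: 3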